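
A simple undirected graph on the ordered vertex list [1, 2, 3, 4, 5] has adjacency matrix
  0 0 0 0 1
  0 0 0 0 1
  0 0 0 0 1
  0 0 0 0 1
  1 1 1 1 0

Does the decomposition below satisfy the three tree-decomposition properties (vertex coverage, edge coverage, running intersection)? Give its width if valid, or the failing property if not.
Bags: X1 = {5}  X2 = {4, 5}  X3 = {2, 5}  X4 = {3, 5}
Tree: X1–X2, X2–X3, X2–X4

A tree decomposition must satisfy three properties: every vertex lies in some bag; for every edge, both endpoints lie together in some bag; and for every vertex, the bags containing it form a connected subtree. Here vertex 1 appears in no bag, so the decomposition is invalid.

No — vertex 1 appears in no bag.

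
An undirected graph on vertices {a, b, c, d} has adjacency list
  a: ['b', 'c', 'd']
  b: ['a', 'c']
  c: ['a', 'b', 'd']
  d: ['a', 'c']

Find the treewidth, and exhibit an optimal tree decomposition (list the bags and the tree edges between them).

Every bag has size at most 3, so the width is 3 − 1 = 2 and tw(G) ≤ 2. Conversely, {a, c, d} is a clique of size 3, and the vertices of any clique must share a bag in every tree decomposition; so some bag has ≥ 3 vertices and tw(G) ≥ 2. The upper and lower bounds meet at 2, so that is the treewidth.

Treewidth 2.
Bags: B1 = {a, b, c}  B2 = {a, c, d}
Tree: B1–B2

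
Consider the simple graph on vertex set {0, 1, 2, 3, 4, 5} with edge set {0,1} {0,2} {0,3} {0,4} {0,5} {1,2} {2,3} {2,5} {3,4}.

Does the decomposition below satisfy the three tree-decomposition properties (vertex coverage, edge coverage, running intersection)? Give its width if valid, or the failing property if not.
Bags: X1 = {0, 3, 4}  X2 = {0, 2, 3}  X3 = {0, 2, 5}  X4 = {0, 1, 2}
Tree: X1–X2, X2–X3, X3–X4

Yes; width 2.

Every vertex of G appears in some bag (union = {0, 1, 2, 3, 4, 5}); every edge is covered by a bag; and for each vertex v the set of bags containing v is connected in the bag tree. The decomposition is therefore valid. The largest bag has 3 vertices, so the width is 2.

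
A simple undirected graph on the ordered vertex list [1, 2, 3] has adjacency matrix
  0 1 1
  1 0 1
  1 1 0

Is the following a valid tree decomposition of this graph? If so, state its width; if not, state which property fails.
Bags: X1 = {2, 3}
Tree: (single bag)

A tree decomposition must satisfy three properties: every vertex lies in some bag; for every edge, both endpoints lie together in some bag; and for every vertex, the bags containing it form a connected subtree. Here vertex 1 appears in no bag, so the decomposition is invalid.

No — vertex 1 appears in no bag.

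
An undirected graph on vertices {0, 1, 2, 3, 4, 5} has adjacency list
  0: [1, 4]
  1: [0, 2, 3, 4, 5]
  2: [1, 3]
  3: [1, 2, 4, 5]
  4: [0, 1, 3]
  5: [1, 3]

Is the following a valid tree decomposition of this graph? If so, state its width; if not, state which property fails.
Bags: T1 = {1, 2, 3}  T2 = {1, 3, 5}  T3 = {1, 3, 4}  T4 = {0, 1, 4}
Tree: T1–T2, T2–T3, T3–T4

Yes; width 2.

Every vertex of G appears in some bag (union = {0, 1, 2, 3, 4, 5}); every edge is covered by a bag; and for each vertex v the set of bags containing v is connected in the bag tree. The decomposition is therefore valid. The largest bag has 3 vertices, so the width is 2.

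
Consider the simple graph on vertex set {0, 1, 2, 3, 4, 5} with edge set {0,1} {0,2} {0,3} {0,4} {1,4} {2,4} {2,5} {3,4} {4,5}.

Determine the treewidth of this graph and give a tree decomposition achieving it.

The largest bag has 3 vertices, giving width 2; this decomposition certifies tw(G) ≤ 2. For the lower bound, the 3 vertices {0, 1, 4} are pairwise adjacent, and any tree decomposition puts a clique entirely inside one bag — forcing width ≥ 2. The upper and lower bounds meet at 2, so that is the treewidth.

Treewidth 2.
One such decomposition:
Bags: B1 = {0, 3, 4}  B2 = {0, 2, 4}  B3 = {0, 1, 4}  B4 = {2, 4, 5}
Tree: B1–B2, B1–B3, B2–B4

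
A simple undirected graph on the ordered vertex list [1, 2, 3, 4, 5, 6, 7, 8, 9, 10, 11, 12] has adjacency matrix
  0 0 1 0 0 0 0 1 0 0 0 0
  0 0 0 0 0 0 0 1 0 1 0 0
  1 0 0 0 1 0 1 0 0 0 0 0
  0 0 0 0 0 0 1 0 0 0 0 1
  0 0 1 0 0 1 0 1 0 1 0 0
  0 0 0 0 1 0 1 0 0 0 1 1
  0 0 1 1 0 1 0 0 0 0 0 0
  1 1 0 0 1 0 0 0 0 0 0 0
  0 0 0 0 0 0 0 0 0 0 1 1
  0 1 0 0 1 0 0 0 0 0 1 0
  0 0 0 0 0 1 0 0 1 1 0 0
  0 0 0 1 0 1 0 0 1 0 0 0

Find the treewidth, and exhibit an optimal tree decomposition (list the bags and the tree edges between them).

Treewidth 3.
One such decomposition:
Bags: B1 = {4, 9, 11, 12}  B2 = {4, 6, 11, 12}  B3 = {4, 6, 7, 11}  B4 = {6, 7, 10, 11}  B5 = {5, 6, 7, 10}  B6 = {3, 5, 7, 10}  B7 = {2, 3, 5, 10}  B8 = {2, 3, 5, 8}  B9 = {1, 2, 3, 8}
Tree: B1–B2, B2–B3, B3–B4, B4–B5, B5–B6, B6–B7, B7–B8, B8–B9

The largest bag has 4 vertices, giving width 3; this decomposition certifies tw(G) ≤ 3. For the lower bound: the 4 vertex sets {4,9,12}, {11}, {6}, {3,5,7,10} are disjoint, each induces a connected subgraph, and every pair is joined by at least one edge of G. Contracting each set to a single vertex therefore yields K_{4} as a minor, and since treewidth is minor-monotone, tw(G) ≥ tw(K_{4}) = 3. The upper and lower bounds meet at 3, so that is the treewidth.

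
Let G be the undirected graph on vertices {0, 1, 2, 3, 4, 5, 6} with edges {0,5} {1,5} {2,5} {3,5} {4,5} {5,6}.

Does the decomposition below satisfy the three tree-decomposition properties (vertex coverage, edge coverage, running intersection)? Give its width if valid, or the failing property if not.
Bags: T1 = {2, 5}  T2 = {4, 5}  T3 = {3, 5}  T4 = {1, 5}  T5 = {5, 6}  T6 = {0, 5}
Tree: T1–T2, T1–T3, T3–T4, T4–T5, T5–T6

Yes; width 1.

Vertex coverage: the bags together contain {0, 1, 2, 3, 4, 5, 6}, the full vertex set. Edge coverage: each edge of G has both endpoints in at least one bag. Running intersection: for every vertex, the bags containing it form a connected subtree. All three properties hold, so this is a valid tree decomposition of width max|bag| − 1 = 1, and hence tw(G) ≤ 1.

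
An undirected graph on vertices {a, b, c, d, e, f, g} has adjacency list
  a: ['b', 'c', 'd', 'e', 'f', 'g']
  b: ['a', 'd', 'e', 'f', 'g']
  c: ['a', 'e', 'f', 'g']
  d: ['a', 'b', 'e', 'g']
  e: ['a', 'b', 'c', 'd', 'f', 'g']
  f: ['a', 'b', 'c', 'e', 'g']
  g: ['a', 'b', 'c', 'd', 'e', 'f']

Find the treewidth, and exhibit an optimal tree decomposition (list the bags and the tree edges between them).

Every bag has size at most 5, so the width is 5 − 1 = 4 and tw(G) ≤ 4. On the other hand G contains the 5-clique {a, b, d, e, g}. A clique must lie in a single bag of any decomposition, so no decomposition can have width below 4. Therefore the treewidth is 4.

Treewidth 4.
One optimal decomposition is:
Bags: B1 = {a, b, e, f, g}  B2 = {a, c, e, f, g}  B3 = {a, b, d, e, g}
Tree: B1–B2, B1–B3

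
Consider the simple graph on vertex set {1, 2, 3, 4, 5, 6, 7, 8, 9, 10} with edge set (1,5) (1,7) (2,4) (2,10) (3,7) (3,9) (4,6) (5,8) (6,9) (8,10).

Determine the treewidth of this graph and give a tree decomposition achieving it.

The largest bag has 3 vertices, giving width 2; this decomposition certifies tw(G) ≤ 2. For the lower bound, G contains the cycle 8–10–2–4–6–9–3–7–1–5–8, so G is not a forest; only forests have treewidth ≤ 1, hence tw(G) ≥ 2. Combining the bounds, tw(G) = 2.

Treewidth 2.
Bags: B1 = {2, 8, 10}  B2 = {2, 4, 8}  B3 = {4, 6, 8}  B4 = {6, 8, 9}  B5 = {3, 8, 9}  B6 = {3, 7, 8}  B7 = {1, 7, 8}  B8 = {1, 5, 8}
Tree: B1–B2, B2–B3, B3–B4, B4–B5, B5–B6, B6–B7, B7–B8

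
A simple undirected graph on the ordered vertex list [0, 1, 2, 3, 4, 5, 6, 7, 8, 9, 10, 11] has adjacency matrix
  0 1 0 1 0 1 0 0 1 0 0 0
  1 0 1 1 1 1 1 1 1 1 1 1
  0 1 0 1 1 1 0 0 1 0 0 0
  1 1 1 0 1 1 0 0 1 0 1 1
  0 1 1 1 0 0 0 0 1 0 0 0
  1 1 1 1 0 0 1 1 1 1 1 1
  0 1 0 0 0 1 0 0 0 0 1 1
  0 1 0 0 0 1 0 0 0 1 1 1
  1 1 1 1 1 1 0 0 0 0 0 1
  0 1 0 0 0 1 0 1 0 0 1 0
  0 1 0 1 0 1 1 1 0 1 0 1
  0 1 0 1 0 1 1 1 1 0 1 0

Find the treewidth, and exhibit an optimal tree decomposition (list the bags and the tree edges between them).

The largest bag has 5 vertices, giving width 4; this decomposition certifies tw(G) ≤ 4. Conversely, {1, 2, 3, 4, 8} is a clique of size 5, and the vertices of any clique must share a bag in every tree decomposition; so some bag has ≥ 5 vertices and tw(G) ≥ 4. Hence tw(G) = 4 exactly.

Treewidth 4.
One optimal decomposition is:
Bags: B1 = {1, 3, 5, 10, 11}  B2 = {1, 5, 7, 10, 11}  B3 = {1, 5, 7, 9, 10}  B4 = {1, 3, 5, 8, 11}  B5 = {1, 2, 3, 5, 8}  B6 = {0, 1, 3, 5, 8}  B7 = {1, 2, 3, 4, 8}  B8 = {1, 5, 6, 10, 11}
Tree: B1–B2, B2–B3, B1–B4, B4–B5, B5–B6, B5–B7, B1–B8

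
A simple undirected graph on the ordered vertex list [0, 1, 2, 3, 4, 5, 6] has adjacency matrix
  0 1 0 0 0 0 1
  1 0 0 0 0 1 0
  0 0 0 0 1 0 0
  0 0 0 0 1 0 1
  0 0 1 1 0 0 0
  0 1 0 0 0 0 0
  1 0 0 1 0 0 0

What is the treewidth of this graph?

1

A width-1 tree decomposition is:
Bags: B1 = {2, 4}  B2 = {3, 4}  B3 = {3, 6}  B4 = {0, 6}  B5 = {0, 1}  B6 = {1, 5}
Tree: B1–B2, B2–B3, B3–B4, B4–B5, B5–B6
The largest bag has 2 vertices, giving width 1; this decomposition certifies tw(G) ≤ 1. G has an edge, so its treewidth is at least 1. The upper and lower bounds meet at 1, so that is the treewidth.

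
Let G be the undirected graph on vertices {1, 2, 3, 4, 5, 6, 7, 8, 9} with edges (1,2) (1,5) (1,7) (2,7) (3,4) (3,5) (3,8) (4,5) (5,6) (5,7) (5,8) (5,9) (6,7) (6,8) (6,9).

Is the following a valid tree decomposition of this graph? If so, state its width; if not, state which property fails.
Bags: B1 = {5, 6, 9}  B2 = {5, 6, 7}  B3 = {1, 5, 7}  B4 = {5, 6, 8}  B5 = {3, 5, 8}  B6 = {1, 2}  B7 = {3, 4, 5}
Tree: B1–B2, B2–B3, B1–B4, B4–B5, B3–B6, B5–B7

No — edge (7,2) lies in no bag.

A tree decomposition must satisfy three properties: every vertex lies in some bag; for every edge, both endpoints lie together in some bag; and for every vertex, the bags containing it form a connected subtree. Here edge (7,2) lies in no bag, so the decomposition is invalid.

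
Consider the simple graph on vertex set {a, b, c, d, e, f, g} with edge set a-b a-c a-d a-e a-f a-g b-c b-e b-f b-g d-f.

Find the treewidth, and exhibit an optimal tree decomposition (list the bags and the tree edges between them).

The largest bag has 3 vertices, giving width 2; this decomposition certifies tw(G) ≤ 2. For the lower bound, the 3 vertices {a, d, f} are pairwise adjacent, and any tree decomposition puts a clique entirely inside one bag — forcing width ≥ 2. Hence tw(G) = 2 exactly.

Treewidth 2.
One such decomposition:
Bags: B1 = {a, b, f}  B2 = {a, d, f}  B3 = {a, b, c}  B4 = {a, b, g}  B5 = {a, b, e}
Tree: B1–B2, B1–B3, B1–B4, B4–B5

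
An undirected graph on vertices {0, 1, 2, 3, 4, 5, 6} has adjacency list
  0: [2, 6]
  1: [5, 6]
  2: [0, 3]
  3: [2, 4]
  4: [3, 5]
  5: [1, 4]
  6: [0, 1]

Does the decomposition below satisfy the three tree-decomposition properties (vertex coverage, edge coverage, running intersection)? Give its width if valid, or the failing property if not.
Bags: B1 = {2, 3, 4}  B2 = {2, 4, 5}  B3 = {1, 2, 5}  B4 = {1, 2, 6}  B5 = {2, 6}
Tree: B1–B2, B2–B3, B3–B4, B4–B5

A tree decomposition must satisfy three properties: every vertex lies in some bag; for every edge, both endpoints lie together in some bag; and for every vertex, the bags containing it form a connected subtree. Here vertex 0 appears in no bag, so the decomposition is invalid.

No — vertex 0 appears in no bag.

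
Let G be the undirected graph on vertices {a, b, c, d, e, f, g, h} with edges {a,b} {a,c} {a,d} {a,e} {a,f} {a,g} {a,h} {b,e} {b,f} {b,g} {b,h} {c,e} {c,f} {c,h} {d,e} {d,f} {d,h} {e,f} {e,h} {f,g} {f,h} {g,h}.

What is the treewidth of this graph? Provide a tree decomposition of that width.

Treewidth 4.
One such decomposition:
Bags: B1 = {a, b, e, f, h}  B2 = {a, b, f, g, h}  B3 = {a, c, e, f, h}  B4 = {a, d, e, f, h}
Tree: B1–B2, B1–B3, B1–B4

Every bag has size at most 5, so the width is 5 − 1 = 4 and tw(G) ≤ 4. For the lower bound, the 5 vertices {a, b, f, g, h} are pairwise adjacent, and any tree decomposition puts a clique entirely inside one bag — forcing width ≥ 4. The upper and lower bounds meet at 4, so that is the treewidth.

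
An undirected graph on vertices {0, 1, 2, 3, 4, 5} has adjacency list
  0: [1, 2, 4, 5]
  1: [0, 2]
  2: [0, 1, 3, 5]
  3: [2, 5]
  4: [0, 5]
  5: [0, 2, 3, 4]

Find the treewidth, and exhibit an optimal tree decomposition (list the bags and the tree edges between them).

Treewidth 2.
Bags: B1 = {0, 4, 5}  B2 = {0, 2, 5}  B3 = {2, 3, 5}  B4 = {0, 1, 2}
Tree: B1–B2, B2–B3, B2–B4

Each bag holds 3 vertices, so the decomposition has width 2, which upper-bounds the treewidth. On the other hand G contains the 3-clique {0, 1, 2}. A clique must lie in a single bag of any decomposition, so no decomposition can have width below 2. Therefore the treewidth is 2.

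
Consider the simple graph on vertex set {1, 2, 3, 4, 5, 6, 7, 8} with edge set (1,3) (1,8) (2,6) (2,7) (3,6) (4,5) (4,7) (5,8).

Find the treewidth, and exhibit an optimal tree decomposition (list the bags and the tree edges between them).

Treewidth 2.
One optimal decomposition is:
Bags: B1 = {2, 4, 7}  B2 = {2, 4, 5}  B3 = {2, 5, 8}  B4 = {1, 2, 8}  B5 = {1, 2, 3}  B6 = {2, 3, 6}
Tree: B1–B2, B2–B3, B3–B4, B4–B5, B5–B6

The largest bag has 3 vertices, giving width 2; this decomposition certifies tw(G) ≤ 2. Since 2–7–4–5–8–1–3–6–2 is a cycle in G, G is not acyclic. Forests are exactly the graphs of treewidth ≤ 1, so tw(G) ≥ 2. Combining the bounds, tw(G) = 2.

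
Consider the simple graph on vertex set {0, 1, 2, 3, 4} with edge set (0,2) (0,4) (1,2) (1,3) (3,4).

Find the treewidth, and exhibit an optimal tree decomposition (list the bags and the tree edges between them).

The largest bag has 3 vertices, giving width 2; this decomposition certifies tw(G) ≤ 2. The edges 1–3–4–0–2–1 form a cycle, so G is not a tree and its treewidth is at least 2. The upper and lower bounds meet at 2, so that is the treewidth.

Treewidth 2.
Bags: B1 = {1, 3, 4}  B2 = {0, 1, 4}  B3 = {0, 1, 2}
Tree: B1–B2, B2–B3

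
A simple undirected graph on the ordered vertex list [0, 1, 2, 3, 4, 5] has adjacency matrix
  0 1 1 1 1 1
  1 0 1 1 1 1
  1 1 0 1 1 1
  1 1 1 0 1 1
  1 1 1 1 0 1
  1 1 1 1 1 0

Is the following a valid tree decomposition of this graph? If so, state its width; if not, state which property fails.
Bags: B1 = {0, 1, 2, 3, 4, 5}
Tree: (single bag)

Checking the three conditions: (i) the bags cover all of {0, 1, 2, 3, 4, 5}; (ii) for each edge, some bag contains both endpoints; (iii) the bags containing any fixed vertex form a subtree. All hold, so the decomposition is valid with width 6 − 1 = 5.

Yes; width 5.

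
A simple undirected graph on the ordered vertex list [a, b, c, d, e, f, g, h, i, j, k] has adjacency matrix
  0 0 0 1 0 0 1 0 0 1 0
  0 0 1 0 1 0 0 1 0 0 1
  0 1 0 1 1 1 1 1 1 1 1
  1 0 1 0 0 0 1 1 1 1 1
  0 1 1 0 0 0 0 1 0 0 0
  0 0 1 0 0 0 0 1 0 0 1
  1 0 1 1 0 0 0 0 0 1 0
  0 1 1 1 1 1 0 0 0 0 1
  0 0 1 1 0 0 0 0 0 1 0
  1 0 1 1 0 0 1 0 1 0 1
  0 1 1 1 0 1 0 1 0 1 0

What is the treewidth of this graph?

A width-3 tree decomposition is:
Bags: B1 = {c, d, h, k}  B2 = {b, c, h, k}  B3 = {c, d, j, k}  B4 = {c, d, g, j}  B5 = {c, f, h, k}  B6 = {c, d, i, j}  B7 = {a, d, g, j}  B8 = {b, c, e, h}
Tree: B1–B2, B1–B3, B3–B4, B1–B5, B4–B6, B4–B7, B2–B8
The largest bag has 4 vertices, giving width 3; this decomposition certifies tw(G) ≤ 3. Conversely, {c, d, g, j} is a clique of size 4, and the vertices of any clique must share a bag in every tree decomposition; so some bag has ≥ 4 vertices and tw(G) ≥ 3. The upper and lower bounds meet at 3, so that is the treewidth.

3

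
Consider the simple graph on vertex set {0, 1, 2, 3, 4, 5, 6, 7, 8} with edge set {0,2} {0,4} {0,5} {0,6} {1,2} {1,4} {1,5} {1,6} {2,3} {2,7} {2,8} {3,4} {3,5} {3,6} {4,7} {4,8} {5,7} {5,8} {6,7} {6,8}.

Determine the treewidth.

4

A width-4 tree decomposition is:
Bags: B1 = {2, 3, 4, 5, 6}  B2 = {1, 2, 4, 5, 6}  B3 = {2, 4, 5, 6, 7}  B4 = {0, 2, 4, 5, 6}  B5 = {2, 4, 5, 6, 8}
Tree: B1–B2, B2–B3, B3–B4, B4–B5
Every bag has size at most 5, so the width is 5 − 1 = 4 and tw(G) ≤ 4. For the lower bound: the 5 vertex sets {3,5}, {1,2}, {6,7}, {4}, {0} are disjoint, each induces a connected subgraph, and every pair is joined by at least one edge of G. Contracting each set to a single vertex therefore yields K_{5} as a minor, and since treewidth is minor-monotone, tw(G) ≥ tw(K_{5}) = 4. Hence tw(G) = 4 exactly.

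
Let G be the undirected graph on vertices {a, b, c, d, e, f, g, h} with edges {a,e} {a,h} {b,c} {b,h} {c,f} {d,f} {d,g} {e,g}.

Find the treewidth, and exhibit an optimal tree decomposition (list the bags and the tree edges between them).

Every bag has size at most 3, so the width is 3 − 1 = 2 and tw(G) ≤ 2. For the lower bound, G contains the cycle h–b–c–f–d–g–e–a–h, so G is not a forest; only forests have treewidth ≤ 1, hence tw(G) ≥ 2. The upper and lower bounds meet at 2, so that is the treewidth.

Treewidth 2.
One optimal decomposition is:
Bags: B1 = {b, c, h}  B2 = {c, f, h}  B3 = {d, f, h}  B4 = {d, g, h}  B5 = {e, g, h}  B6 = {a, e, h}
Tree: B1–B2, B2–B3, B3–B4, B4–B5, B5–B6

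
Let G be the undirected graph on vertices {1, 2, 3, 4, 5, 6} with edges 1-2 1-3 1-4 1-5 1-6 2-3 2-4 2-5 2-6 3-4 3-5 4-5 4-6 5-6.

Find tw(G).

A width-4 tree decomposition is:
Bags: B1 = {1, 2, 4, 5, 6}  B2 = {1, 2, 3, 4, 5}
Tree: B1–B2
The largest bag has 5 vertices, giving width 4; this decomposition certifies tw(G) ≤ 4. For the lower bound, the 5 vertices {1, 2, 3, 4, 5} are pairwise adjacent, and any tree decomposition puts a clique entirely inside one bag — forcing width ≥ 4. The upper and lower bounds meet at 4, so that is the treewidth.

4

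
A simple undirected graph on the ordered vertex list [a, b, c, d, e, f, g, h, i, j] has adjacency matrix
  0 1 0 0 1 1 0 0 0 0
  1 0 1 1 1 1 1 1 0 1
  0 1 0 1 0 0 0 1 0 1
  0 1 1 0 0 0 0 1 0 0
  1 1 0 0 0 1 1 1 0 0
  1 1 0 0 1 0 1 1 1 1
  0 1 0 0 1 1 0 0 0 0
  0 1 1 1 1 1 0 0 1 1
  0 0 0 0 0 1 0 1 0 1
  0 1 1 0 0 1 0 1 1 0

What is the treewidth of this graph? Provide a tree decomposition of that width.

The largest bag has 4 vertices, giving width 3; this decomposition certifies tw(G) ≤ 3. For the lower bound, the 4 vertices {b, c, d, h} are pairwise adjacent, and any tree decomposition puts a clique entirely inside one bag — forcing width ≥ 3. Therefore the treewidth is 3.

Treewidth 3.
One such decomposition:
Bags: B1 = {b, e, f, h}  B2 = {a, b, e, f}  B3 = {b, f, h, j}  B4 = {b, c, h, j}  B5 = {b, e, f, g}  B6 = {f, h, i, j}  B7 = {b, c, d, h}
Tree: B1–B2, B1–B3, B3–B4, B2–B5, B3–B6, B4–B7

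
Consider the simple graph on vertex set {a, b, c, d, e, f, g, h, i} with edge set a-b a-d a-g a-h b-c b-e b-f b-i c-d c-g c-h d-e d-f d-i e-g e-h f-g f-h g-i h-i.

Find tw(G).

4

A width-4 tree decomposition is:
Bags: B1 = {b, d, f, g, h}  B2 = {b, c, d, g, h}  B3 = {b, d, g, h, i}  B4 = {b, d, e, g, h}  B5 = {a, b, d, g, h}
Tree: B1–B2, B2–B3, B3–B4, B4–B5
Every bag has size at most 5, so the width is 5 − 1 = 4 and tw(G) ≤ 4. For the lower bound: the 5 vertex sets {d,f}, {c,h}, {b,i}, {g}, {e} are disjoint, each induces a connected subgraph, and every pair is joined by at least one edge of G. Contracting each set to a single vertex therefore yields K_{5} as a minor, and since treewidth is minor-monotone, tw(G) ≥ tw(K_{5}) = 4. Therefore the treewidth is 4.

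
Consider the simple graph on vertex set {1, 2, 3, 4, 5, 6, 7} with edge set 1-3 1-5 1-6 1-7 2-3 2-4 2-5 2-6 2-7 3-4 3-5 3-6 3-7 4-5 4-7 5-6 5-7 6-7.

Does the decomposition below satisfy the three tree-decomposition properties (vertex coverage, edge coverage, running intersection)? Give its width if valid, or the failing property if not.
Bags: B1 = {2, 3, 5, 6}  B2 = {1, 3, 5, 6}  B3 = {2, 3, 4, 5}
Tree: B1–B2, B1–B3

No — vertex 7 appears in no bag.

A tree decomposition must satisfy three properties: every vertex lies in some bag; for every edge, both endpoints lie together in some bag; and for every vertex, the bags containing it form a connected subtree. Here vertex 7 appears in no bag, so the decomposition is invalid.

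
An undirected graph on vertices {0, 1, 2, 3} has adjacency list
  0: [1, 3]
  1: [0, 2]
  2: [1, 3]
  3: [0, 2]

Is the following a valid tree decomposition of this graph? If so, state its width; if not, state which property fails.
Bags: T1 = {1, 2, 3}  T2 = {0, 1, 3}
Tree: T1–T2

Checking the three conditions: (i) the bags cover all of {0, 1, 2, 3}; (ii) for each edge, some bag contains both endpoints; (iii) the bags containing any fixed vertex form a subtree. All hold, so the decomposition is valid with width 3 − 1 = 2.

Yes; width 2.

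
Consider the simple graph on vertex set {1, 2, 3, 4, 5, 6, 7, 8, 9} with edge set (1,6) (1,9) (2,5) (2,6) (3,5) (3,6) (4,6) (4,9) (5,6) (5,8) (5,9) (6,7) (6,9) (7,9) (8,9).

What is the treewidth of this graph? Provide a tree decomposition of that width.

Every bag has size at most 3, so the width is 3 − 1 = 2 and tw(G) ≤ 2. On the other hand G contains the 3-clique {5, 8, 9}. A clique must lie in a single bag of any decomposition, so no decomposition can have width below 2. The upper and lower bounds meet at 2, so that is the treewidth.

Treewidth 2.
One optimal decomposition is:
Bags: B1 = {4, 6, 9}  B2 = {1, 6, 9}  B3 = {5, 6, 9}  B4 = {5, 8, 9}  B5 = {6, 7, 9}  B6 = {2, 5, 6}  B7 = {3, 5, 6}
Tree: B1–B2, B2–B3, B3–B4, B3–B5, B3–B6, B3–B7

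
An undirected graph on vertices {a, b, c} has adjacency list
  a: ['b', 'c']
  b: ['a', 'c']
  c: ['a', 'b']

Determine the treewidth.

A width-2 tree decomposition is:
Bags: B1 = {a, b, c}
Tree: (single bag)
A single bag containing all 3 vertices is trivially a valid decomposition of width 2. On the other hand G contains the 3-clique {a, b, c}. A clique must lie in a single bag of any decomposition, so no decomposition can have width below 2. Therefore the treewidth is 2.

2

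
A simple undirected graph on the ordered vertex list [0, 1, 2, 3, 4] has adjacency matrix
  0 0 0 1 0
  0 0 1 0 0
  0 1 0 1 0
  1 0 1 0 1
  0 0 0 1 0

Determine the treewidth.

1

A width-1 tree decomposition is:
Bags: B1 = {2, 3}  B2 = {3, 4}  B3 = {0, 3}  B4 = {1, 2}
Tree: B1–B2, B1–B3, B1–B4
Each bag holds 2 vertices, so the decomposition has width 1, which upper-bounds the treewidth. G has an edge, so its treewidth is at least 1. Hence tw(G) = 1 exactly.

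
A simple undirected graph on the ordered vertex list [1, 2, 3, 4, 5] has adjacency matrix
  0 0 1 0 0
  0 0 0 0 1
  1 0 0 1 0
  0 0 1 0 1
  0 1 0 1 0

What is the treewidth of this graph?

A width-1 tree decomposition is:
Bags: B1 = {1, 3}  B2 = {3, 4}  B3 = {4, 5}  B4 = {2, 5}
Tree: B1–B2, B2–B3, B3–B4
Each bag holds 2 vertices, so the decomposition has width 1, which upper-bounds the treewidth. Any graph with an edge has treewidth ≥ 1, and G has the edge 1–3. The upper and lower bounds meet at 1, so that is the treewidth.

1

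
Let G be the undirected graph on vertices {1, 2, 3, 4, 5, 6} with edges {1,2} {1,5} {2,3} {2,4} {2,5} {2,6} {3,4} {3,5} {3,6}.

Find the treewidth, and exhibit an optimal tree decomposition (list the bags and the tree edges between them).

Treewidth 2.
One such decomposition:
Bags: B1 = {2, 3, 5}  B2 = {2, 3, 4}  B3 = {1, 2, 5}  B4 = {2, 3, 6}
Tree: B1–B2, B1–B3, B1–B4

The largest bag has 3 vertices, giving width 2; this decomposition certifies tw(G) ≤ 2. For the lower bound, the 3 vertices {1, 2, 5} are pairwise adjacent, and any tree decomposition puts a clique entirely inside one bag — forcing width ≥ 2. Combining the bounds, tw(G) = 2.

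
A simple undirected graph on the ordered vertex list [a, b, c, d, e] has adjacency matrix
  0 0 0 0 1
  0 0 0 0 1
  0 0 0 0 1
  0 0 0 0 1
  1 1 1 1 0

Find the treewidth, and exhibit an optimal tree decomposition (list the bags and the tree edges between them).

Treewidth 1.
One optimal decomposition is:
Bags: B1 = {b, e}  B2 = {a, e}  B3 = {c, e}  B4 = {d, e}
Tree: B1–B2, B1–B3, B2–B4

Each bag holds 2 vertices, so the decomposition has width 1, which upper-bounds the treewidth. Any graph with an edge has treewidth ≥ 1, and G has the edge e–b. Hence tw(G) = 1 exactly.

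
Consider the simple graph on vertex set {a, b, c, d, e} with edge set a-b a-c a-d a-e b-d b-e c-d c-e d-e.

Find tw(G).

A width-3 tree decomposition is:
Bags: B1 = {a, b, d, e}  B2 = {a, c, d, e}
Tree: B1–B2
Every bag has size at most 4, so the width is 4 − 1 = 3 and tw(G) ≤ 3. For the lower bound, the 4 vertices {a, c, d, e} are pairwise adjacent, and any tree decomposition puts a clique entirely inside one bag — forcing width ≥ 3. Hence tw(G) = 3 exactly.

3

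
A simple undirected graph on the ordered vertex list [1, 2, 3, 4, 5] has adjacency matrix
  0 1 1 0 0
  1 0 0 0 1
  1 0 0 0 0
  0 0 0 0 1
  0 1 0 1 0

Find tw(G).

A width-1 tree decomposition is:
Bags: B1 = {4, 5}  B2 = {2, 5}  B3 = {1, 2}  B4 = {1, 3}
Tree: B1–B2, B2–B3, B3–B4
Each bag holds 2 vertices, so the decomposition has width 1, which upper-bounds the treewidth. Any graph with an edge has treewidth ≥ 1, and G has the edge 4–5. Combining the bounds, tw(G) = 1.

1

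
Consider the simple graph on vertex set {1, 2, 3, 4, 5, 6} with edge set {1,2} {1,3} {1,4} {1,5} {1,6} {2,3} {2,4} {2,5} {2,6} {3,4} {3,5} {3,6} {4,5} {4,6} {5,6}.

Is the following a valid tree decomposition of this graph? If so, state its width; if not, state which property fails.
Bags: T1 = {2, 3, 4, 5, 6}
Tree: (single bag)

No — vertex 1 appears in no bag.

A tree decomposition must satisfy three properties: every vertex lies in some bag; for every edge, both endpoints lie together in some bag; and for every vertex, the bags containing it form a connected subtree. Here vertex 1 appears in no bag, so the decomposition is invalid.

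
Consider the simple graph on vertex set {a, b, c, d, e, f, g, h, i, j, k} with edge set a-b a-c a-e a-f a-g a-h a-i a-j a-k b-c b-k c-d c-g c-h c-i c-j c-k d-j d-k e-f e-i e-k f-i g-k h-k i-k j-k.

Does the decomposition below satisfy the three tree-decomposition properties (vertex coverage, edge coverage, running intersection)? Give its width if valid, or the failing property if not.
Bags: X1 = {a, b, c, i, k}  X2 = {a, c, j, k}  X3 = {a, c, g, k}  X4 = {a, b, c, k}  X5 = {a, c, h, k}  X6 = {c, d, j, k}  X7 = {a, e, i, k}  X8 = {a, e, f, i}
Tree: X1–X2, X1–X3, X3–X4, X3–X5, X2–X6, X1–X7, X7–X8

No — bags containing vertex b are not connected in the tree.

A tree decomposition must satisfy three properties: every vertex lies in some bag; for every edge, both endpoints lie together in some bag; and for every vertex, the bags containing it form a connected subtree. Here bags containing vertex b are not connected in the tree, so the decomposition is invalid.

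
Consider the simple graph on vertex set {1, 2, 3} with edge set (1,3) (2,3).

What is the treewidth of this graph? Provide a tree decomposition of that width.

The largest bag has 2 vertices, giving width 1; this decomposition certifies tw(G) ≤ 1. Since G has at least one edge (e.g. 2–3), it is not an edgeless graph, so tw(G) ≥ 1. Hence tw(G) = 1 exactly.

Treewidth 1.
Bags: B1 = {2, 3}  B2 = {1, 3}
Tree: B1–B2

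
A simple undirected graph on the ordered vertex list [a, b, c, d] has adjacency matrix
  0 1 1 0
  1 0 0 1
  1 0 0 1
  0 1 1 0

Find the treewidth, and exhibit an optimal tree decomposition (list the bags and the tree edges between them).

Each bag holds 3 vertices, so the decomposition has width 2, which upper-bounds the treewidth. Since d–c–a–b–d is a cycle in G, G is not acyclic. Forests are exactly the graphs of treewidth ≤ 1, so tw(G) ≥ 2. Combining the bounds, tw(G) = 2.

Treewidth 2.
One such decomposition:
Bags: B1 = {a, c, d}  B2 = {a, b, d}
Tree: B1–B2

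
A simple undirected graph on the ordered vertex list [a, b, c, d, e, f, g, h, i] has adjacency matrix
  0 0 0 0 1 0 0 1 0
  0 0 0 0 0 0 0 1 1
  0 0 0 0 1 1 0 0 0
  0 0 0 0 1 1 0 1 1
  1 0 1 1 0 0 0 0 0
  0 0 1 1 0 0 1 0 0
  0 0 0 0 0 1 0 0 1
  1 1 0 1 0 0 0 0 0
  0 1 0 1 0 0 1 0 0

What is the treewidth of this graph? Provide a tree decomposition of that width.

Treewidth 3.
One optimal decomposition is:
Bags: B1 = {c, f, g, i}  B2 = {c, d, f, i}  B3 = {c, d, e, i}  B4 = {b, d, e, i}  B5 = {b, d, e, h}  B6 = {a, b, e, h}
Tree: B1–B2, B2–B3, B3–B4, B4–B5, B5–B6

Each bag holds 4 vertices, so the decomposition has width 3, which upper-bounds the treewidth. For the lower bound: the 4 vertex sets {c,f,g}, {i}, {d}, {a,b,e,h} are disjoint, each induces a connected subgraph, and every pair is joined by at least one edge of G. Contracting each set to a single vertex therefore yields K_{4} as a minor, and since treewidth is minor-monotone, tw(G) ≥ tw(K_{4}) = 3. The upper and lower bounds meet at 3, so that is the treewidth.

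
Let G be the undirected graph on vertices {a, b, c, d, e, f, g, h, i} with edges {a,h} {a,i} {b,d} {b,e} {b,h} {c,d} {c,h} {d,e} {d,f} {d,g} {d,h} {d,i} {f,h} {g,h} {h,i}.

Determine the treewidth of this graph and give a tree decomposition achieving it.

Treewidth 2.
Bags: B1 = {b, d, h}  B2 = {d, h, i}  B3 = {a, h, i}  B4 = {d, g, h}  B5 = {b, d, e}  B6 = {d, f, h}  B7 = {c, d, h}
Tree: B1–B2, B2–B3, B2–B4, B1–B5, B4–B6, B6–B7

Every bag has size at most 3, so the width is 3 − 1 = 2 and tw(G) ≤ 2. Conversely, {b, d, e} is a clique of size 3, and the vertices of any clique must share a bag in every tree decomposition; so some bag has ≥ 3 vertices and tw(G) ≥ 2. Therefore the treewidth is 2.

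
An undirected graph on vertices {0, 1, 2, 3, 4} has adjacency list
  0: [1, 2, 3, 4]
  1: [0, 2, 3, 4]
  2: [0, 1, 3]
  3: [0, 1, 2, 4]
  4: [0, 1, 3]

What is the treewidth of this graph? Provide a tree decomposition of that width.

Each bag holds 4 vertices, so the decomposition has width 3, which upper-bounds the treewidth. For the lower bound, the 4 vertices {0, 1, 2, 3} are pairwise adjacent, and any tree decomposition puts a clique entirely inside one bag — forcing width ≥ 3. Hence tw(G) = 3 exactly.

Treewidth 3.
Bags: B1 = {0, 1, 2, 3}  B2 = {0, 1, 3, 4}
Tree: B1–B2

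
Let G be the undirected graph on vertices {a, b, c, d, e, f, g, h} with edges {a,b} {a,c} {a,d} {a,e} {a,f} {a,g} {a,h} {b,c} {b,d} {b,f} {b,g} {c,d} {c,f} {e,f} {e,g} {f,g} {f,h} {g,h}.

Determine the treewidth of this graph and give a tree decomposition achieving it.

Every bag has size at most 4, so the width is 4 − 1 = 3 and tw(G) ≤ 3. Conversely, {a, b, c, d} is a clique of size 4, and the vertices of any clique must share a bag in every tree decomposition; so some bag has ≥ 4 vertices and tw(G) ≥ 3. Therefore the treewidth is 3.

Treewidth 3.
One optimal decomposition is:
Bags: B1 = {a, b, c, f}  B2 = {a, b, c, d}  B3 = {a, b, f, g}  B4 = {a, e, f, g}  B5 = {a, f, g, h}
Tree: B1–B2, B1–B3, B3–B4, B4–B5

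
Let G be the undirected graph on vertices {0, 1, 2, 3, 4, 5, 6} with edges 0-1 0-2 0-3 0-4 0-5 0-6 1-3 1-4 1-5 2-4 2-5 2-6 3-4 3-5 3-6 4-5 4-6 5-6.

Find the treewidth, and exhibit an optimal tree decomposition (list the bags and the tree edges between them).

Treewidth 4.
Bags: B1 = {0, 1, 3, 4, 5}  B2 = {0, 3, 4, 5, 6}  B3 = {0, 2, 4, 5, 6}
Tree: B1–B2, B2–B3

Each bag holds 5 vertices, so the decomposition has width 4, which upper-bounds the treewidth. For the lower bound, the 5 vertices {0, 2, 4, 5, 6} are pairwise adjacent, and any tree decomposition puts a clique entirely inside one bag — forcing width ≥ 4. Combining the bounds, tw(G) = 4.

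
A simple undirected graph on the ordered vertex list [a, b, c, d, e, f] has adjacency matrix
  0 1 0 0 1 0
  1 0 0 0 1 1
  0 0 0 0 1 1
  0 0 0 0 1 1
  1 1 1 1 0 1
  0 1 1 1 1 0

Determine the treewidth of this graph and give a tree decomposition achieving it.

Each bag holds 3 vertices, so the decomposition has width 2, which upper-bounds the treewidth. On the other hand G contains the 3-clique {a, b, e}. A clique must lie in a single bag of any decomposition, so no decomposition can have width below 2. Hence tw(G) = 2 exactly.

Treewidth 2.
Bags: B1 = {d, e, f}  B2 = {b, e, f}  B3 = {a, b, e}  B4 = {c, e, f}
Tree: B1–B2, B2–B3, B1–B4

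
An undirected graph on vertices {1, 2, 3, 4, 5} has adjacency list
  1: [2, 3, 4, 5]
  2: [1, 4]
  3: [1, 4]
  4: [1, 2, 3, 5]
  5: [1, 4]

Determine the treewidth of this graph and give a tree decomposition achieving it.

Every bag has size at most 3, so the width is 3 − 1 = 2 and tw(G) ≤ 2. Conversely, {1, 2, 4} is a clique of size 3, and the vertices of any clique must share a bag in every tree decomposition; so some bag has ≥ 3 vertices and tw(G) ≥ 2. Combining the bounds, tw(G) = 2.

Treewidth 2.
One such decomposition:
Bags: B1 = {1, 3, 4}  B2 = {1, 2, 4}  B3 = {1, 4, 5}
Tree: B1–B2, B1–B3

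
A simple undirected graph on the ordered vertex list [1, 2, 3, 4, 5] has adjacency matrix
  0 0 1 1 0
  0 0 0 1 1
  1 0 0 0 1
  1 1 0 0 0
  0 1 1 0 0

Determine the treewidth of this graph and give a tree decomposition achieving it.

Treewidth 2.
One optimal decomposition is:
Bags: B1 = {1, 2, 4}  B2 = {1, 2, 5}  B3 = {1, 3, 5}
Tree: B1–B2, B2–B3

Each bag holds 3 vertices, so the decomposition has width 2, which upper-bounds the treewidth. For the lower bound, G contains the cycle 1–4–2–5–3–1, so G is not a forest; only forests have treewidth ≤ 1, hence tw(G) ≥ 2. The upper and lower bounds meet at 2, so that is the treewidth.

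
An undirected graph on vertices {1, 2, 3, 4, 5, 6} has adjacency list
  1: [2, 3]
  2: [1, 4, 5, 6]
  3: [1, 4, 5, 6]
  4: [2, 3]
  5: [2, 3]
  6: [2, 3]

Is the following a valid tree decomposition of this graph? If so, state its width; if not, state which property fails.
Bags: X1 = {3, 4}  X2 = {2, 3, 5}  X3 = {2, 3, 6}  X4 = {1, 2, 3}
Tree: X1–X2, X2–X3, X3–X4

No — edge (2,4) lies in no bag.

A tree decomposition must satisfy three properties: every vertex lies in some bag; for every edge, both endpoints lie together in some bag; and for every vertex, the bags containing it form a connected subtree. Here edge (2,4) lies in no bag, so the decomposition is invalid.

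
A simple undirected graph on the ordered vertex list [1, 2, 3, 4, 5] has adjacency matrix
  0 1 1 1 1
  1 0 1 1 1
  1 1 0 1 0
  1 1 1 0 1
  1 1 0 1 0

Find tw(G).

3

A width-3 tree decomposition is:
Bags: B1 = {1, 2, 3, 4}  B2 = {1, 2, 4, 5}
Tree: B1–B2
The largest bag has 4 vertices, giving width 3; this decomposition certifies tw(G) ≤ 3. On the other hand G contains the 4-clique {1, 2, 3, 4}. A clique must lie in a single bag of any decomposition, so no decomposition can have width below 3. Hence tw(G) = 3 exactly.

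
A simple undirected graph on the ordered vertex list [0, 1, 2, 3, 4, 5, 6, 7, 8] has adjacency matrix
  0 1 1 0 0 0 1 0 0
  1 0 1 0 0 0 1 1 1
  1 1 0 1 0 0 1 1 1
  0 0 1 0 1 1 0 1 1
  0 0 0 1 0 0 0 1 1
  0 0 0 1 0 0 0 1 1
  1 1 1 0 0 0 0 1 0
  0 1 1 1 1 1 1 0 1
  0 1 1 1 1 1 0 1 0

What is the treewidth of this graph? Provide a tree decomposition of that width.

Every bag has size at most 4, so the width is 4 − 1 = 3 and tw(G) ≤ 3. Conversely, {0, 1, 2, 6} is a clique of size 4, and the vertices of any clique must share a bag in every tree decomposition; so some bag has ≥ 4 vertices and tw(G) ≥ 3. Combining the bounds, tw(G) = 3.

Treewidth 3.
One optimal decomposition is:
Bags: B1 = {2, 3, 7, 8}  B2 = {1, 2, 7, 8}  B3 = {3, 5, 7, 8}  B4 = {1, 2, 6, 7}  B5 = {0, 1, 2, 6}  B6 = {3, 4, 7, 8}
Tree: B1–B2, B1–B3, B2–B4, B4–B5, B3–B6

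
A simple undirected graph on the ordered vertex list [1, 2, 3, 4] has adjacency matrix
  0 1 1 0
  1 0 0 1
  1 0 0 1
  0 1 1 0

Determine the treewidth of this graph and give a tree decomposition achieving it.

Every bag has size at most 3, so the width is 3 − 1 = 2 and tw(G) ≤ 2. Since 1–2–4–3–1 is a cycle in G, G is not acyclic. Forests are exactly the graphs of treewidth ≤ 1, so tw(G) ≥ 2. Combining the bounds, tw(G) = 2.

Treewidth 2.
One optimal decomposition is:
Bags: B1 = {1, 2, 4}  B2 = {1, 3, 4}
Tree: B1–B2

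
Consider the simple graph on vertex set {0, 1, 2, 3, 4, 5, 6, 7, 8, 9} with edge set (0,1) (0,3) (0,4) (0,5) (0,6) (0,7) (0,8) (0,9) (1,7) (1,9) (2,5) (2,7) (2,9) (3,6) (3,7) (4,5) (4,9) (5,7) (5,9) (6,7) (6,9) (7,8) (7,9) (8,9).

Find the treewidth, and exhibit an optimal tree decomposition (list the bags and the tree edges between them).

Treewidth 3.
Bags: B1 = {0, 5, 7, 9}  B2 = {0, 6, 7, 9}  B3 = {0, 7, 8, 9}  B4 = {2, 5, 7, 9}  B5 = {0, 4, 5, 9}  B6 = {0, 3, 6, 7}  B7 = {0, 1, 7, 9}
Tree: B1–B2, B2–B3, B1–B4, B1–B5, B2–B6, B1–B7

The largest bag has 4 vertices, giving width 3; this decomposition certifies tw(G) ≤ 3. For the lower bound, the 4 vertices {0, 4, 5, 9} are pairwise adjacent, and any tree decomposition puts a clique entirely inside one bag — forcing width ≥ 3. The upper and lower bounds meet at 3, so that is the treewidth.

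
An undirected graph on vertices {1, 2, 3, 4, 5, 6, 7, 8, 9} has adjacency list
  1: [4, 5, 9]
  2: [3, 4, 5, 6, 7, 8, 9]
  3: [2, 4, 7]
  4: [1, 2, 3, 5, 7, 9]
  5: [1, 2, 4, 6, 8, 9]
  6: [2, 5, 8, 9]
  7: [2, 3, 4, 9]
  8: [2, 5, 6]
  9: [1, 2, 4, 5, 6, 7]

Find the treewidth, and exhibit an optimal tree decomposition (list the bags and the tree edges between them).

Treewidth 3.
One optimal decomposition is:
Bags: B1 = {2, 4, 7, 9}  B2 = {2, 4, 5, 9}  B3 = {2, 3, 4, 7}  B4 = {2, 5, 6, 9}  B5 = {2, 5, 6, 8}  B6 = {1, 4, 5, 9}
Tree: B1–B2, B1–B3, B2–B4, B4–B5, B2–B6

Each bag holds 4 vertices, so the decomposition has width 3, which upper-bounds the treewidth. For the lower bound, the 4 vertices {1, 4, 5, 9} are pairwise adjacent, and any tree decomposition puts a clique entirely inside one bag — forcing width ≥ 3. Combining the bounds, tw(G) = 3.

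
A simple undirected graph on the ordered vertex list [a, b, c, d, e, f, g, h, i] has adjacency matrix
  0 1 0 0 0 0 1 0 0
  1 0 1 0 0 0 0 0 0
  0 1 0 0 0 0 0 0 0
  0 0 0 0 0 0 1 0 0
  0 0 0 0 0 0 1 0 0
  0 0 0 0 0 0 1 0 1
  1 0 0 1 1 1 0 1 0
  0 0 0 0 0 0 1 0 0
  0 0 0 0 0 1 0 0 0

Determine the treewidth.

1

A width-1 tree decomposition is:
Bags: B1 = {g, h}  B2 = {a, g}  B3 = {f, g}  B4 = {a, b}  B5 = {e, g}  B6 = {d, g}  B7 = {f, i}  B8 = {b, c}
Tree: B1–B2, B2–B3, B2–B4, B3–B5, B5–B6, B3–B7, B4–B8
Every bag has size at most 2, so the width is 2 − 1 = 1 and tw(G) ≤ 1. G has an edge, so its treewidth is at least 1. The upper and lower bounds meet at 1, so that is the treewidth.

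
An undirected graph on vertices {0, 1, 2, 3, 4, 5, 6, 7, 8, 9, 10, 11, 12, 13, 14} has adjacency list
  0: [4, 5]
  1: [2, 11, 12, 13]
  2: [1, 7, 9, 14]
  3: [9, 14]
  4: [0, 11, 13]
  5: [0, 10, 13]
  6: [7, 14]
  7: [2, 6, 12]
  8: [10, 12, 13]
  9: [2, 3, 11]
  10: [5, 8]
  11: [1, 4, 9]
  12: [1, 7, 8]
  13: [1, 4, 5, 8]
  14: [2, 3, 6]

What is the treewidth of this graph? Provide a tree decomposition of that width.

Each bag holds 4 vertices, so the decomposition has width 3, which upper-bounds the treewidth. For the lower bound: the 4 vertex sets {3,6,14}, {7}, {2}, {1,9,11,12} are disjoint, each induces a connected subgraph, and every pair is joined by at least one edge of G. Contracting each set to a single vertex therefore yields K_{4} as a minor, and since treewidth is minor-monotone, tw(G) ≥ tw(K_{4}) = 3. The upper and lower bounds meet at 3, so that is the treewidth.

Treewidth 3.
Bags: B1 = {3, 6, 7, 14}  B2 = {2, 3, 7, 14}  B3 = {2, 3, 7, 9}  B4 = {2, 7, 9, 12}  B5 = {1, 2, 9, 12}  B6 = {1, 9, 11, 12}  B7 = {1, 8, 11, 12}  B8 = {1, 8, 11, 13}  B9 = {4, 8, 11, 13}  B10 = {4, 8, 10, 13}  B11 = {4, 5, 10, 13}  B12 = {0, 4, 5, 10}
Tree: B1–B2, B2–B3, B3–B4, B4–B5, B5–B6, B6–B7, B7–B8, B8–B9, B9–B10, B10–B11, B11–B12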